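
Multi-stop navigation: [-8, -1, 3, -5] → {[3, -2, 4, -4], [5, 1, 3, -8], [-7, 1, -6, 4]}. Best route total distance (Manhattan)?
57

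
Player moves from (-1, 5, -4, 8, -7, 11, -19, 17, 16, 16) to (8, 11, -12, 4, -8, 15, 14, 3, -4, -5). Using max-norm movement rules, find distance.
33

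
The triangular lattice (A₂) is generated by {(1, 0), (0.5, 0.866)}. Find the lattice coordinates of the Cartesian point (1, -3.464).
3b₁ - 4b₂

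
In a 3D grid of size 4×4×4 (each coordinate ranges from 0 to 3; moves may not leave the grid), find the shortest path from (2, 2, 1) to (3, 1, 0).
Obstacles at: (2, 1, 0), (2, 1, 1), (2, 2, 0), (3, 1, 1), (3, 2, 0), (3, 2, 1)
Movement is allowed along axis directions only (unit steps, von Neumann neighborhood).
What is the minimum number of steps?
7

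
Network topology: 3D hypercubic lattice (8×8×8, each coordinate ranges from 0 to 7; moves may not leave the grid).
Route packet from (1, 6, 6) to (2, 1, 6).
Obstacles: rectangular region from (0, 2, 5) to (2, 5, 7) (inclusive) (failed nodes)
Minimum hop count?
8
(one shortest path: (1, 6, 6) → (2, 6, 6) → (3, 6, 6) → (3, 5, 6) → (3, 4, 6) → (3, 3, 6) → (3, 2, 6) → (3, 1, 6) → (2, 1, 6))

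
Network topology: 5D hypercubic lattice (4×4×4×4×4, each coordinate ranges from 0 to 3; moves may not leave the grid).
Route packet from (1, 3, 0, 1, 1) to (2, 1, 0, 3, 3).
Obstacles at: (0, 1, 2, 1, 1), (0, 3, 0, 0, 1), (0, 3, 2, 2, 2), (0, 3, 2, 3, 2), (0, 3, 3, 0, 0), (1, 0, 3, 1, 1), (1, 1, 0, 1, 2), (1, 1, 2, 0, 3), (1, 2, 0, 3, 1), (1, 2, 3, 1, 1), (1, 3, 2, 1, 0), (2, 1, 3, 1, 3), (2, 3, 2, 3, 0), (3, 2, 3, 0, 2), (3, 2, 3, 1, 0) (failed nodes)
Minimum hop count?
7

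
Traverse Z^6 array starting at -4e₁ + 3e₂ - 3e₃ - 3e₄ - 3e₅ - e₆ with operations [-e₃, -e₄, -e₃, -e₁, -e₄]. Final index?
(-5, 3, -5, -5, -3, -1)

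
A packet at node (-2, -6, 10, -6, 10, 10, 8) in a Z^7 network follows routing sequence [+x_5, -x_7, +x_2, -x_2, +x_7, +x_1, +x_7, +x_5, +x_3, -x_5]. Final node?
(-1, -6, 11, -6, 11, 10, 9)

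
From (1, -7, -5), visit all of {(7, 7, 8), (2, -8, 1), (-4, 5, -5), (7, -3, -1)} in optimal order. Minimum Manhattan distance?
65
(one optimal route: (1, -7, -5) → (2, -8, 1) → (7, -3, -1) → (7, 7, 8) → (-4, 5, -5))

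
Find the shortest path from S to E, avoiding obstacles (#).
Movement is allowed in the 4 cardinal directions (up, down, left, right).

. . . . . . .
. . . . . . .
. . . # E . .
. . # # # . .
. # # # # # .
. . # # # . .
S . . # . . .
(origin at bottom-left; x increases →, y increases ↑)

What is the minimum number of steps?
10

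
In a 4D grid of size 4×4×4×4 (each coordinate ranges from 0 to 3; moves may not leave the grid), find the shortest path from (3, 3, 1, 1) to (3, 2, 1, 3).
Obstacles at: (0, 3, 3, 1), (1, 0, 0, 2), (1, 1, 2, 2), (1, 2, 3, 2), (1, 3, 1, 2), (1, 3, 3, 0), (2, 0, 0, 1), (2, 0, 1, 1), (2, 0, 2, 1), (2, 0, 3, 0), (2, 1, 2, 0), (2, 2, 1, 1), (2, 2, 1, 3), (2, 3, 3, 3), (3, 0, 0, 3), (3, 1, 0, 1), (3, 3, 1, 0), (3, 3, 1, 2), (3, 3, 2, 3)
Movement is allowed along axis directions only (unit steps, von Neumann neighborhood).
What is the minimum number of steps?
3
(one shortest path: (3, 3, 1, 1) → (3, 2, 1, 1) → (3, 2, 1, 2) → (3, 2, 1, 3))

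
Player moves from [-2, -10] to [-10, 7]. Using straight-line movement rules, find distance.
18.7883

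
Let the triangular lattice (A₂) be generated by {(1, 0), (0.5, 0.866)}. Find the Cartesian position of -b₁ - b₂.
(-1.5, -0.866)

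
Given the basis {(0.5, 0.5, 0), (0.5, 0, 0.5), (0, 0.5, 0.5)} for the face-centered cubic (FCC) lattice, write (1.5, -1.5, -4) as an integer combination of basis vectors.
4b₁ - b₂ - 7b₃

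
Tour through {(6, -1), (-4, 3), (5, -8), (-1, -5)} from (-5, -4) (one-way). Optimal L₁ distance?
36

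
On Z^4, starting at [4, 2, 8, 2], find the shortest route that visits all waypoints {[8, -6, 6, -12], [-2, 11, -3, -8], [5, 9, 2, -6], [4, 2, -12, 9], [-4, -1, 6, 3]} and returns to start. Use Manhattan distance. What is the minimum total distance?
158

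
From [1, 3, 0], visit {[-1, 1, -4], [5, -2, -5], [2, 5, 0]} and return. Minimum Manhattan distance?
36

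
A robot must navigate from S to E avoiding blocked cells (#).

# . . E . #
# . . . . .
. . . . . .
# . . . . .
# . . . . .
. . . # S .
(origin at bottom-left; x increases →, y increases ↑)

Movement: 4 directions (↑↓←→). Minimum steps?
6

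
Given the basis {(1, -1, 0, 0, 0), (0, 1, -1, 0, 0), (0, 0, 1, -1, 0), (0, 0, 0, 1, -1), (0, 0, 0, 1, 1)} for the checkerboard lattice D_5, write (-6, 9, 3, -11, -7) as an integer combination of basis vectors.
-6b₁ + 3b₂ + 6b₃ + b₄ - 6b₅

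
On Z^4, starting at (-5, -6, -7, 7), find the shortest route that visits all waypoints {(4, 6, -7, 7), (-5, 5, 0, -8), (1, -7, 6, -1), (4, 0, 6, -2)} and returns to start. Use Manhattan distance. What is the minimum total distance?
118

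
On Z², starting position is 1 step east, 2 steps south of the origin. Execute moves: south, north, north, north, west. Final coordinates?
(0, 0)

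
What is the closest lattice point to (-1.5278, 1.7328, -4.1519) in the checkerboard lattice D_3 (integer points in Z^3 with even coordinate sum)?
(-2, 2, -4)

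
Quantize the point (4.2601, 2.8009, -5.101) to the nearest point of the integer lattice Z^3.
(4, 3, -5)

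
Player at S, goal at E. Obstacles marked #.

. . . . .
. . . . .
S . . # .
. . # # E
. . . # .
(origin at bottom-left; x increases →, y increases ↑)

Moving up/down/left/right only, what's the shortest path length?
7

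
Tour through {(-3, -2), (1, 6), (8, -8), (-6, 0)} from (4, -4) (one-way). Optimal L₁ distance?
43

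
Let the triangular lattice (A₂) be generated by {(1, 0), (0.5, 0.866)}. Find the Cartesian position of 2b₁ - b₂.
(1.5, -0.866)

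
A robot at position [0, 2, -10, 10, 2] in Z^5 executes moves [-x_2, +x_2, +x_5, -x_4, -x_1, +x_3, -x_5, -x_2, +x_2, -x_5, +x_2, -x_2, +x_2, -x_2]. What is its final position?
(-1, 2, -9, 9, 1)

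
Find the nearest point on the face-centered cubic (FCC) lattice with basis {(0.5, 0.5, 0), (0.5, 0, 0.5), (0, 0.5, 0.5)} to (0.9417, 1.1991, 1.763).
(1, 1, 2)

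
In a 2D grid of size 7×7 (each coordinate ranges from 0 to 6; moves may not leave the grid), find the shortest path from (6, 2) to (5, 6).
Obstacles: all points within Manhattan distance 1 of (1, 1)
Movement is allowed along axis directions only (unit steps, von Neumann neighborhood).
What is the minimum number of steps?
5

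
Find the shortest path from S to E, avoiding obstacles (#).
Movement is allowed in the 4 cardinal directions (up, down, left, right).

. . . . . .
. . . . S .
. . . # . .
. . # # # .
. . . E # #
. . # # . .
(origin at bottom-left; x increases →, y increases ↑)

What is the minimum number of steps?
8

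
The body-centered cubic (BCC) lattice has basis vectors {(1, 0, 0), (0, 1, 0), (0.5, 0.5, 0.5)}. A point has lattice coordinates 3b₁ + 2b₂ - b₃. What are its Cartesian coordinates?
(2.5, 1.5, -0.5)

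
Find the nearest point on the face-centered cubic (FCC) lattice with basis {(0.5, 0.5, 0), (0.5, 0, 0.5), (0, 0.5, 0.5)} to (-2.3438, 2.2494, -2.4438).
(-2.5, 2, -2.5)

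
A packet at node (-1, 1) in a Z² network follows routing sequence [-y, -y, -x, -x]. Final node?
(-3, -1)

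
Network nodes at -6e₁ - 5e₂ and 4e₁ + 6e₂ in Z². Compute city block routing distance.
21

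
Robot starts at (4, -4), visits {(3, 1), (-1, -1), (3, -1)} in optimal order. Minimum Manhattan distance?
12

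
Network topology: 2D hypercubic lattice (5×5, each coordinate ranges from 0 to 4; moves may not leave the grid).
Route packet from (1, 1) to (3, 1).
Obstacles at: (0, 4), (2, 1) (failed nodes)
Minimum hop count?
4
(one shortest path: (1, 1) → (1, 0) → (2, 0) → (3, 0) → (3, 1))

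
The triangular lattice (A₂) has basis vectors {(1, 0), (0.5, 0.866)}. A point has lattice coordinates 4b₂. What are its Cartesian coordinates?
(2, 3.464)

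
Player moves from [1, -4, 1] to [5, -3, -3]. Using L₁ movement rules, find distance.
9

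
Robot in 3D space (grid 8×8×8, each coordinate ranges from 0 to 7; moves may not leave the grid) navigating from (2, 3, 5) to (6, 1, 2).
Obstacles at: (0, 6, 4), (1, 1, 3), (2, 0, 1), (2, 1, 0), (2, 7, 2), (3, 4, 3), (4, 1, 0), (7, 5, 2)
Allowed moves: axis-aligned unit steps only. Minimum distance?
9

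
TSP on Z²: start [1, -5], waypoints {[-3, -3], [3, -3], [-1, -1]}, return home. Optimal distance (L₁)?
20
(one optimal route: (1, -5) → (-3, -3) → (-1, -1) → (3, -3) → (1, -5))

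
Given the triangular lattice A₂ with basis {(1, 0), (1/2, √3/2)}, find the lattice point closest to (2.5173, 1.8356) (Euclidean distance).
(3, 1.732)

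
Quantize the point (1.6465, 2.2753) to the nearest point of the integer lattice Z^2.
(2, 2)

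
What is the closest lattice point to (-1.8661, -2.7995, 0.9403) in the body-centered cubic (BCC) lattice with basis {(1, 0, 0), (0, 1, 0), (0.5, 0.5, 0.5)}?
(-2, -3, 1)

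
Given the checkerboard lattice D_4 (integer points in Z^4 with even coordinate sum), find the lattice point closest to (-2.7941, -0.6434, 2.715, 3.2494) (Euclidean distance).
(-3, -1, 3, 3)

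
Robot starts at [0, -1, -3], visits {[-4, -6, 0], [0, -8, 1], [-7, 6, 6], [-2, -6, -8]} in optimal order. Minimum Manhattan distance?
53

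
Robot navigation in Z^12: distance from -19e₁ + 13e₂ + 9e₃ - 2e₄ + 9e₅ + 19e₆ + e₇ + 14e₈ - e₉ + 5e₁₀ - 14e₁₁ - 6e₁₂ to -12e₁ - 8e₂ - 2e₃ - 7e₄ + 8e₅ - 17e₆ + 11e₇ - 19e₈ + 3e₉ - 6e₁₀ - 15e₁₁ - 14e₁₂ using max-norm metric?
36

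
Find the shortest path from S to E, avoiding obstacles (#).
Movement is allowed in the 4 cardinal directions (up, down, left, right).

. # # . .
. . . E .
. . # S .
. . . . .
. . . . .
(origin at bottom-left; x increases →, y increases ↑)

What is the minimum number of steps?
1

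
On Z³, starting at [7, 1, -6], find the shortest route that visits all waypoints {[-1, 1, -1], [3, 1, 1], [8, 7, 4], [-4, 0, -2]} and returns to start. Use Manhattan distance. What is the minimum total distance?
58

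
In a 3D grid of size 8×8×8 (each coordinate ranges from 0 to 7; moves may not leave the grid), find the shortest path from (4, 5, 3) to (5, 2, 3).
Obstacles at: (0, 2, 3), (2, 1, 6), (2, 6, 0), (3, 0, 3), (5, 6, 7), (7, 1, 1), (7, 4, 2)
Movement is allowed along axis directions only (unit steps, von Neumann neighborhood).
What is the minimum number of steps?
4
(one shortest path: (4, 5, 3) → (5, 5, 3) → (5, 4, 3) → (5, 3, 3) → (5, 2, 3))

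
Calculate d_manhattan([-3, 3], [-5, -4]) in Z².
9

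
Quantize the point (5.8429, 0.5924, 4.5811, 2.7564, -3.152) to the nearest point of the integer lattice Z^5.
(6, 1, 5, 3, -3)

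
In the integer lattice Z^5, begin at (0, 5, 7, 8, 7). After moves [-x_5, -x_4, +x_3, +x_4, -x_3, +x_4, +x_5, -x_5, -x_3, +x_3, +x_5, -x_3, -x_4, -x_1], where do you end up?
(-1, 5, 6, 8, 7)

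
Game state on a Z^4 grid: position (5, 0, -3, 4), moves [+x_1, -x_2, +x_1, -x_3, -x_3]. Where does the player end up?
(7, -1, -5, 4)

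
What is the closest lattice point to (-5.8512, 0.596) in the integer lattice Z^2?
(-6, 1)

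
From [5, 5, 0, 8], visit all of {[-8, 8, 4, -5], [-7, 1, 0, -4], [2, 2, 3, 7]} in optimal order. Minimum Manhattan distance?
47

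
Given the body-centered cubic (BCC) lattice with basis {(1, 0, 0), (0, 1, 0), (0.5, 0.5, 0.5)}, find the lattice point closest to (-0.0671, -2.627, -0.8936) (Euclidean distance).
(0, -3, -1)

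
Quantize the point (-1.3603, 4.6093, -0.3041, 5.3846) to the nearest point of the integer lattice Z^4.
(-1, 5, 0, 5)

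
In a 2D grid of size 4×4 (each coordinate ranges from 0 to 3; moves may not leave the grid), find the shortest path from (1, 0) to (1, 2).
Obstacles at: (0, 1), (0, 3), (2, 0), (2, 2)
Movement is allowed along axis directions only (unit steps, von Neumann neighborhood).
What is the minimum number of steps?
2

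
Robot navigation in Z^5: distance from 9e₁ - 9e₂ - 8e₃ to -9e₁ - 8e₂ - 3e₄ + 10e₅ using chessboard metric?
18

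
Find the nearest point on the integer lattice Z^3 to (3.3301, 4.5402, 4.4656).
(3, 5, 4)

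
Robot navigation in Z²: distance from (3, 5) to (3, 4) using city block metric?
1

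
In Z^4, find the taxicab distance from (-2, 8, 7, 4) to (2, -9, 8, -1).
27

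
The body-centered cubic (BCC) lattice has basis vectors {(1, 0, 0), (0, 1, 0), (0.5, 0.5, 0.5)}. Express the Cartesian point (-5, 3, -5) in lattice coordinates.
8b₂ - 10b₃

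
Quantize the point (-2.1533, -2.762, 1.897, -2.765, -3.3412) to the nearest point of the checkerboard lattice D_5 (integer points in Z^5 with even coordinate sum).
(-2, -3, 2, -3, -4)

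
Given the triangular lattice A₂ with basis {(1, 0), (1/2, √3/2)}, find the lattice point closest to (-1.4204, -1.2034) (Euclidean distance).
(-1.5, -0.866)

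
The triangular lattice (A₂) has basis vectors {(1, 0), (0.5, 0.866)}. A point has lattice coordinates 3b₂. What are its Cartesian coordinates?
(1.5, 2.598)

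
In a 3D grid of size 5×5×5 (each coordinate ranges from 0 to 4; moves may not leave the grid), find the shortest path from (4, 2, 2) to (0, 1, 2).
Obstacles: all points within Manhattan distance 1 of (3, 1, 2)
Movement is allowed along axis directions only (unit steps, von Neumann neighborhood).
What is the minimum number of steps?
7
(one shortest path: (4, 2, 2) → (4, 3, 2) → (3, 3, 2) → (2, 3, 2) → (1, 3, 2) → (0, 3, 2) → (0, 2, 2) → (0, 1, 2))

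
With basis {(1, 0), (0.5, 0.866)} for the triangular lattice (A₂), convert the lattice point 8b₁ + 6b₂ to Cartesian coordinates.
(11, 5.196)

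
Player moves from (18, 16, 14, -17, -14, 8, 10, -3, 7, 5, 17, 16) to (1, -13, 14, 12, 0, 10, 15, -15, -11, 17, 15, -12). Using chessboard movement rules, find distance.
29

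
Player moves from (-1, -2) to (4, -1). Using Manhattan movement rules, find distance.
6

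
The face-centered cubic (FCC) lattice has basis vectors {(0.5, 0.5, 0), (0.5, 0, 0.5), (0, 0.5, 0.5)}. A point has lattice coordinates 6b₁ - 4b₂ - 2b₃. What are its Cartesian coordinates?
(1, 2, -3)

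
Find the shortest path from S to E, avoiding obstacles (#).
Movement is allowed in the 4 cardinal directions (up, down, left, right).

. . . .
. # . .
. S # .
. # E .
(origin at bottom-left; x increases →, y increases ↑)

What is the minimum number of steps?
10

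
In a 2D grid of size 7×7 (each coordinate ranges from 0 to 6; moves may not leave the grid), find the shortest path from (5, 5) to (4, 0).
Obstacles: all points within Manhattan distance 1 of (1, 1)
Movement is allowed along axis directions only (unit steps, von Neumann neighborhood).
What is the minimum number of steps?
6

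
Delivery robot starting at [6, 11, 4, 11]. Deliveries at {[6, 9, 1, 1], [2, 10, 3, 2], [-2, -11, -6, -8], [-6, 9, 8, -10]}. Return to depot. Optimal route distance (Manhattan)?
140
(one optimal route: (6, 11, 4, 11) → (6, 9, 1, 1) → (-2, -11, -6, -8) → (-6, 9, 8, -10) → (2, 10, 3, 2) → (6, 11, 4, 11))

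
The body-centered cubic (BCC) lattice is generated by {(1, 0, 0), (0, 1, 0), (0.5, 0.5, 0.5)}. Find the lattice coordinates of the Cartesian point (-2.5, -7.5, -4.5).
2b₁ - 3b₂ - 9b₃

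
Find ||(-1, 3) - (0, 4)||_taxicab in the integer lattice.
2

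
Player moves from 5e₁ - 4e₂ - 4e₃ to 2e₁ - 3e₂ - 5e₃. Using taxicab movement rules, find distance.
5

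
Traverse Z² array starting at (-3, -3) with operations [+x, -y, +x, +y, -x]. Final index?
(-2, -3)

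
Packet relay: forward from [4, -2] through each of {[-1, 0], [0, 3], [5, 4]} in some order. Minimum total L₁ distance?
17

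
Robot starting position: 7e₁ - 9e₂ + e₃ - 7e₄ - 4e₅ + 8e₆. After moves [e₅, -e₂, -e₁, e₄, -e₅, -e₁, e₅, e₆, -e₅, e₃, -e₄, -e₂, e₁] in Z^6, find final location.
(6, -11, 2, -7, -4, 9)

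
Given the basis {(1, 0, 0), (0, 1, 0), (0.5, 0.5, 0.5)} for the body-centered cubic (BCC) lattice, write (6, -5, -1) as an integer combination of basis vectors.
7b₁ - 4b₂ - 2b₃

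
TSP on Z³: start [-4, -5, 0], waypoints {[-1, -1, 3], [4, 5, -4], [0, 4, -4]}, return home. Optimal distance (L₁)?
50
(one optimal route: (-4, -5, 0) → (-1, -1, 3) → (4, 5, -4) → (0, 4, -4) → (-4, -5, 0))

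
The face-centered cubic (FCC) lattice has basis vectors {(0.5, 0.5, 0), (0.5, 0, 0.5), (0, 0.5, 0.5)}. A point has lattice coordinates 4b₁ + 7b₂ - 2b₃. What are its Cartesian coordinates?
(5.5, 1, 2.5)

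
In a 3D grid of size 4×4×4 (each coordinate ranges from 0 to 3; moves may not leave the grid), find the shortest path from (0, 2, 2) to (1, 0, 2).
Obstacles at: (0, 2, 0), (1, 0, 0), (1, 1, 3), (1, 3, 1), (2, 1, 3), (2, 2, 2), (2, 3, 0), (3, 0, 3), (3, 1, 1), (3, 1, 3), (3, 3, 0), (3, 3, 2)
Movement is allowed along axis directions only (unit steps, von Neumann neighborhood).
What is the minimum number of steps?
3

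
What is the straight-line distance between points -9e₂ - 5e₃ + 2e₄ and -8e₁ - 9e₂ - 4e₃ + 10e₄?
11.3578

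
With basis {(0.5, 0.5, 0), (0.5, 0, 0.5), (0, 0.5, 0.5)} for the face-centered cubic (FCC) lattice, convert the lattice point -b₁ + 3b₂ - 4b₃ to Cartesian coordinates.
(1, -2.5, -0.5)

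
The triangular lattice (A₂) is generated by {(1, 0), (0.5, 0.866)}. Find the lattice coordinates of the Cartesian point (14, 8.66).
9b₁ + 10b₂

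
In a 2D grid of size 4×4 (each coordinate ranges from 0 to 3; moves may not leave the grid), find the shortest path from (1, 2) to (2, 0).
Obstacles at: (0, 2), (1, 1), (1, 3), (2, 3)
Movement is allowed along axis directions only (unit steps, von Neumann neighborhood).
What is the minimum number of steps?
3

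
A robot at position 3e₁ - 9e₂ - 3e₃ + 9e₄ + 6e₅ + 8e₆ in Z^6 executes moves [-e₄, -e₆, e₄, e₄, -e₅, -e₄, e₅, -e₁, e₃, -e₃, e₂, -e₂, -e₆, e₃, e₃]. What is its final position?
(2, -9, -1, 9, 6, 6)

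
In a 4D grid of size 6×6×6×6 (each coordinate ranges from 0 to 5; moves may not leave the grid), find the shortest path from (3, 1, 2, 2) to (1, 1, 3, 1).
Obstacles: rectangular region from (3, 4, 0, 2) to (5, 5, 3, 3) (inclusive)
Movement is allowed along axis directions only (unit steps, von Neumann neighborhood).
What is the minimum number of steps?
4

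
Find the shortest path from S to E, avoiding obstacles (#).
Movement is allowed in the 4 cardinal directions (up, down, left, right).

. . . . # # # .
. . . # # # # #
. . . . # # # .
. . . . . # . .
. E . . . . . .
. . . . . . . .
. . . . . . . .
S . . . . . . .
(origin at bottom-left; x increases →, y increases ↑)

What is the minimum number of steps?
4
(one shortest path: (0, 0) → (1, 0) → (1, 1) → (1, 2) → (1, 3))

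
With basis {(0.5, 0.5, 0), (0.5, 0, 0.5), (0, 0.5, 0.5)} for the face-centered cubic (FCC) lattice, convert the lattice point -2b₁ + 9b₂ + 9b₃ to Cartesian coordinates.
(3.5, 3.5, 9)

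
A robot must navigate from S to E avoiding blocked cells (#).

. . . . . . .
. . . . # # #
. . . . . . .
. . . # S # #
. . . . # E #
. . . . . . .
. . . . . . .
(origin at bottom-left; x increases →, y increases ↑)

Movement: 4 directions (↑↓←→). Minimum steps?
10
(one shortest path: (4, 3) → (4, 4) → (3, 4) → (2, 4) → (2, 3) → (2, 2) → (3, 2) → (3, 1) → (4, 1) → (5, 1) → (5, 2))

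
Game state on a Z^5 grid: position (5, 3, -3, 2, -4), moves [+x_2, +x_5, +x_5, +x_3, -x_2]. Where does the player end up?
(5, 3, -2, 2, -2)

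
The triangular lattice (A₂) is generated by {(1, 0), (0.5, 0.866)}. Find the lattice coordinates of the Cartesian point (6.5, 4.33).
4b₁ + 5b₂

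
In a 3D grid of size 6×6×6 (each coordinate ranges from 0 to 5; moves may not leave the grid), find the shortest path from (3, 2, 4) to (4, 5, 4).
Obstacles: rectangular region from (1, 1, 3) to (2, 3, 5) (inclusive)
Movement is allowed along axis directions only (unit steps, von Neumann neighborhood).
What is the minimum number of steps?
4
(one shortest path: (3, 2, 4) → (4, 2, 4) → (4, 3, 4) → (4, 4, 4) → (4, 5, 4))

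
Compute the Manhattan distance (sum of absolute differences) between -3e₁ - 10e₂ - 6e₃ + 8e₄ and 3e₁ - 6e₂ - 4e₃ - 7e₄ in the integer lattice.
27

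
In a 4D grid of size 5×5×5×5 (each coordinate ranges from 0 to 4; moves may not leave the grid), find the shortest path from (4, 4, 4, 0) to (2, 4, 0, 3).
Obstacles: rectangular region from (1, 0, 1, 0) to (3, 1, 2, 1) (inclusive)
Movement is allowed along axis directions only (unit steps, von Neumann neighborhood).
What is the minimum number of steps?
9
(one shortest path: (4, 4, 4, 0) → (3, 4, 4, 0) → (2, 4, 4, 0) → (2, 4, 3, 0) → (2, 4, 2, 0) → (2, 4, 1, 0) → (2, 4, 0, 0) → (2, 4, 0, 1) → (2, 4, 0, 2) → (2, 4, 0, 3))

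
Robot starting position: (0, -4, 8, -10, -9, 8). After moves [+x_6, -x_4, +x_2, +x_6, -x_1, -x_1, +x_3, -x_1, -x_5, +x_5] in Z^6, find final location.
(-3, -3, 9, -11, -9, 10)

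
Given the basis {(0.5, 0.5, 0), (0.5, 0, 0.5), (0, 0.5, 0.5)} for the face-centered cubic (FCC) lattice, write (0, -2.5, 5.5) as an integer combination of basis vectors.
-8b₁ + 8b₂ + 3b₃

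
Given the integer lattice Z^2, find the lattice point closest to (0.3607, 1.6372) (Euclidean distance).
(0, 2)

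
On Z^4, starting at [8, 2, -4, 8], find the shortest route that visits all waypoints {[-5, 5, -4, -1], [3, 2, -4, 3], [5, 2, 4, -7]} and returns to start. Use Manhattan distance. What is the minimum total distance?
78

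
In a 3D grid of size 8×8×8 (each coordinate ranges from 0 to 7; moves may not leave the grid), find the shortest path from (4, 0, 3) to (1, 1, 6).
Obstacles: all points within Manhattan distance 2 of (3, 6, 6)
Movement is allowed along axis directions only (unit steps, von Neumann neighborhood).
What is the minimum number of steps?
7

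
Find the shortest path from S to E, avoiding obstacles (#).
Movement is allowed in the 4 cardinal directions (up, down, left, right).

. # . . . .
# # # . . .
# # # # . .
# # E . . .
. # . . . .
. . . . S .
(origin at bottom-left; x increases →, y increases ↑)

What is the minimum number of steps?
4
(one shortest path: (4, 0) → (3, 0) → (2, 0) → (2, 1) → (2, 2))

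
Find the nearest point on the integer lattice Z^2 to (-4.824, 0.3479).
(-5, 0)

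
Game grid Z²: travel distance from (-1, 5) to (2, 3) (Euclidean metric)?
3.60555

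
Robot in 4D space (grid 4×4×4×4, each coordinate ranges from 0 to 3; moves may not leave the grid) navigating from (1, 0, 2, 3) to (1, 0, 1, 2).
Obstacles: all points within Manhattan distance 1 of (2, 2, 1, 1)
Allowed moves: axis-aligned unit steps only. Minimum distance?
2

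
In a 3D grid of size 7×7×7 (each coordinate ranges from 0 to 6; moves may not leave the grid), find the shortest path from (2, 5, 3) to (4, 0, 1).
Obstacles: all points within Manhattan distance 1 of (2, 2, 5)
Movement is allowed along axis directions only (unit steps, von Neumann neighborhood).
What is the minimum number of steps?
9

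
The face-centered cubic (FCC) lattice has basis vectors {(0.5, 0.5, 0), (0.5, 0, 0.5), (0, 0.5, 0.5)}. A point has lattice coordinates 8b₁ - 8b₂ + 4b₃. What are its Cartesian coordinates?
(0, 6, -2)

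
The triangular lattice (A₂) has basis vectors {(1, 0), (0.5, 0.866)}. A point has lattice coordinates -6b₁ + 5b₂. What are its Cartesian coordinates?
(-3.5, 4.33)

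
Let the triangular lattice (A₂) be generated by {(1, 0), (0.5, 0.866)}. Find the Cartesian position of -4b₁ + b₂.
(-3.5, 0.866)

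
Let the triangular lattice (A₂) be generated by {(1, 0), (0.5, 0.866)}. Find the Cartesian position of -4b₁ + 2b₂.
(-3, 1.732)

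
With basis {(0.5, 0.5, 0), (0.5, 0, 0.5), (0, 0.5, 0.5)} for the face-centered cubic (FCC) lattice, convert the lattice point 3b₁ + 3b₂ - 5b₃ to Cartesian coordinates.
(3, -1, -1)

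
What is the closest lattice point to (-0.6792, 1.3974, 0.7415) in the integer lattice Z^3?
(-1, 1, 1)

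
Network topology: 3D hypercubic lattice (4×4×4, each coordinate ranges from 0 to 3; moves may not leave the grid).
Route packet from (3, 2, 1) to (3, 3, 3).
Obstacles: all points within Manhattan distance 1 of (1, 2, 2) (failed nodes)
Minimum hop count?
3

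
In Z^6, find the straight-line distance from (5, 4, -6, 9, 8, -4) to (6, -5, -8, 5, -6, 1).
17.9722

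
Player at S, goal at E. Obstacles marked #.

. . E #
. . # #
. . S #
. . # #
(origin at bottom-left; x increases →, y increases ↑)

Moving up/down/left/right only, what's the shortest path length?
4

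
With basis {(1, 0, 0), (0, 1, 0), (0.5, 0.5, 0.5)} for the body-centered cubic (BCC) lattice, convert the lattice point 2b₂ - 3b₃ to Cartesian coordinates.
(-1.5, 0.5, -1.5)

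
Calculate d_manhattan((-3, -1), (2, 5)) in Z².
11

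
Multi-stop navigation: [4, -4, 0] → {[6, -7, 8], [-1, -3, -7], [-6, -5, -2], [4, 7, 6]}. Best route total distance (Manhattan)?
67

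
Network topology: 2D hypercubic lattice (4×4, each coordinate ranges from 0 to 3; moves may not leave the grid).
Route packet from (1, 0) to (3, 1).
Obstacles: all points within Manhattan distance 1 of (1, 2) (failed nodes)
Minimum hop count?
3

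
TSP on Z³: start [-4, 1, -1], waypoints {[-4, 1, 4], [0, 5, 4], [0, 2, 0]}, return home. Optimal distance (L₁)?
26
(one optimal route: (-4, 1, -1) → (-4, 1, 4) → (0, 5, 4) → (0, 2, 0) → (-4, 1, -1))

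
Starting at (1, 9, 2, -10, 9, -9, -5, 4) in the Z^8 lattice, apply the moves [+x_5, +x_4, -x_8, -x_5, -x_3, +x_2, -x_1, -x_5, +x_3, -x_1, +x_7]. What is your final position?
(-1, 10, 2, -9, 8, -9, -4, 3)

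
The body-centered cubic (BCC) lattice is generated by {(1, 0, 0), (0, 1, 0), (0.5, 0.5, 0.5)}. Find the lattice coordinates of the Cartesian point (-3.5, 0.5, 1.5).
-5b₁ - b₂ + 3b₃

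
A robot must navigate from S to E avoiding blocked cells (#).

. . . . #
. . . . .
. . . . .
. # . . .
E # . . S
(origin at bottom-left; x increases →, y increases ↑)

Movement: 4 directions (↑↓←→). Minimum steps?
8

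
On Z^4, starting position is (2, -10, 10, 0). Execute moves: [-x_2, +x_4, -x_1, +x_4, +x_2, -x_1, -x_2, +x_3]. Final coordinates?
(0, -11, 11, 2)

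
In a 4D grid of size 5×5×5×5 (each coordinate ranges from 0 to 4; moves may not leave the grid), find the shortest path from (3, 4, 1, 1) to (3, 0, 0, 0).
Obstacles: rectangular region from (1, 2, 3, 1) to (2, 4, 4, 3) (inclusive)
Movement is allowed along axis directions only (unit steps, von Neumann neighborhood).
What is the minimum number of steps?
6
(one shortest path: (3, 4, 1, 1) → (3, 3, 1, 1) → (3, 2, 1, 1) → (3, 1, 1, 1) → (3, 0, 1, 1) → (3, 0, 0, 1) → (3, 0, 0, 0))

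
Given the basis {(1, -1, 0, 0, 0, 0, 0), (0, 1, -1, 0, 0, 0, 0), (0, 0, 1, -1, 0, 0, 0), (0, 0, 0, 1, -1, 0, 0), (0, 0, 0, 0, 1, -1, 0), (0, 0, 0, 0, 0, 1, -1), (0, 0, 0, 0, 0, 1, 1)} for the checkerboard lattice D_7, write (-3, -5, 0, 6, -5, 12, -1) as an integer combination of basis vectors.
-3b₁ - 8b₂ - 8b₃ - 2b₄ - 7b₅ + 3b₆ + 2b₇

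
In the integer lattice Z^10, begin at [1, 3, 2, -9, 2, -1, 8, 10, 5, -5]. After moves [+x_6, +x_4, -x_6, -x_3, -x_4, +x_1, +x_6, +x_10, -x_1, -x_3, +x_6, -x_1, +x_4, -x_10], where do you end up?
(0, 3, 0, -8, 2, 1, 8, 10, 5, -5)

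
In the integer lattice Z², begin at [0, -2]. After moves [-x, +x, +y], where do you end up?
(0, -1)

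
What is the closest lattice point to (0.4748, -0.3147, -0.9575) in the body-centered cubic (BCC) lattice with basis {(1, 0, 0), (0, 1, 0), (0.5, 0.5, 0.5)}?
(0.5, -0.5, -0.5)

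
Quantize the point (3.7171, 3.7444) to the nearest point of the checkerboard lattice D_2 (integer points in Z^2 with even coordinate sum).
(4, 4)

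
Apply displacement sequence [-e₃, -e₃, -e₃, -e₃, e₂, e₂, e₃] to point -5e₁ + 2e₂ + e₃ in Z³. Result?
(-5, 4, -2)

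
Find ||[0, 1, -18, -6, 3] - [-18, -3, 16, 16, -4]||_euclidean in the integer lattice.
45.0444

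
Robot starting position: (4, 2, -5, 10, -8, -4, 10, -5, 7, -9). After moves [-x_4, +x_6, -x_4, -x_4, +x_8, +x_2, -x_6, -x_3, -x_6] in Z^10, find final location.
(4, 3, -6, 7, -8, -5, 10, -4, 7, -9)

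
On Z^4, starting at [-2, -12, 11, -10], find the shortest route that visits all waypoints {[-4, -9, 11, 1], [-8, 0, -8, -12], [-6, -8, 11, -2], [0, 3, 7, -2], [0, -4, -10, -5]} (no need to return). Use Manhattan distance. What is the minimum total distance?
91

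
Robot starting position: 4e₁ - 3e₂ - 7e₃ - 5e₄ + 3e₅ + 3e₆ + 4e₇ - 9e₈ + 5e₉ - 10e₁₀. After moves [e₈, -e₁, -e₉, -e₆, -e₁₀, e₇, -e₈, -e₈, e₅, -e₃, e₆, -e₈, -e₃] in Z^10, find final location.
(3, -3, -9, -5, 4, 3, 5, -11, 4, -11)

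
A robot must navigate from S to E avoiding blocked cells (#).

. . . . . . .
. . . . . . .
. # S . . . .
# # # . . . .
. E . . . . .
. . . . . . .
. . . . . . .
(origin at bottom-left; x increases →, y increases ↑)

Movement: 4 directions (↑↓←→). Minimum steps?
5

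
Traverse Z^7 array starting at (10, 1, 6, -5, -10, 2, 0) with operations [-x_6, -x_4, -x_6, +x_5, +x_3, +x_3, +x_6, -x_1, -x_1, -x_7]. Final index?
(8, 1, 8, -6, -9, 1, -1)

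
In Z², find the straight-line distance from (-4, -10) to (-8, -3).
8.06226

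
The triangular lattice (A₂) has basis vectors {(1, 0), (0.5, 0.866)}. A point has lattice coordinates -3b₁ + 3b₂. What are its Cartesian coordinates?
(-1.5, 2.598)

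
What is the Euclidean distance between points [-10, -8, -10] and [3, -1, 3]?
19.6723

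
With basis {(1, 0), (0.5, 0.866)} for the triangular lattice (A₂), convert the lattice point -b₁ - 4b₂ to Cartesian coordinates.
(-3, -3.464)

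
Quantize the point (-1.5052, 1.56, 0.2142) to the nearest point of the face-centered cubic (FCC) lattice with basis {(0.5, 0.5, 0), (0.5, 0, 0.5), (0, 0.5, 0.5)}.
(-1.5, 1.5, 0)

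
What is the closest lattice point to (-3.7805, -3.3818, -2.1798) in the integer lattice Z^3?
(-4, -3, -2)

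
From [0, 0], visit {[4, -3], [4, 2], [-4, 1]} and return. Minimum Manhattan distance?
26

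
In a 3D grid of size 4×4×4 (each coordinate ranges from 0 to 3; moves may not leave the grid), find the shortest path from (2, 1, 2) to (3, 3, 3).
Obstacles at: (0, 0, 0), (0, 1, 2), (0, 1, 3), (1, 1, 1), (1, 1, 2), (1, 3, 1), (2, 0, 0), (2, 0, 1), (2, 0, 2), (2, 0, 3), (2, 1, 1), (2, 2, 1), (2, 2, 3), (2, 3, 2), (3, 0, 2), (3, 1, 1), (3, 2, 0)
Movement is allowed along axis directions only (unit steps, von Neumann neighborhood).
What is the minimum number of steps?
4
(one shortest path: (2, 1, 2) → (3, 1, 2) → (3, 2, 2) → (3, 3, 2) → (3, 3, 3))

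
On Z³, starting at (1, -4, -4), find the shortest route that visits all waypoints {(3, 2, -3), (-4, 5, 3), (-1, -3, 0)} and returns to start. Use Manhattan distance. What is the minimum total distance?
46
(one optimal route: (1, -4, -4) → (3, 2, -3) → (-4, 5, 3) → (-1, -3, 0) → (1, -4, -4))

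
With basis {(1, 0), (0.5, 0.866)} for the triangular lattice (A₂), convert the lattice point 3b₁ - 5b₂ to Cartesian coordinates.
(0.5, -4.33)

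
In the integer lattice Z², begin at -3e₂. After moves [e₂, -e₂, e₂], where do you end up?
(0, -2)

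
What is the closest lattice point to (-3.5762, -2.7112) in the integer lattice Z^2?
(-4, -3)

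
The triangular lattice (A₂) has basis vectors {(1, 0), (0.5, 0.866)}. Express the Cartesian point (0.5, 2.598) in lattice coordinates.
-b₁ + 3b₂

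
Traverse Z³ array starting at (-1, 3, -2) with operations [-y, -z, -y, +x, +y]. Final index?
(0, 2, -3)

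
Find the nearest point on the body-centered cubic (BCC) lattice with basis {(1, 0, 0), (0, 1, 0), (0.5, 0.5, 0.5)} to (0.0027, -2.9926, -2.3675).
(0, -3, -2)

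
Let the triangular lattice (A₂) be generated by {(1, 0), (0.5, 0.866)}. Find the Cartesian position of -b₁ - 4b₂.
(-3, -3.464)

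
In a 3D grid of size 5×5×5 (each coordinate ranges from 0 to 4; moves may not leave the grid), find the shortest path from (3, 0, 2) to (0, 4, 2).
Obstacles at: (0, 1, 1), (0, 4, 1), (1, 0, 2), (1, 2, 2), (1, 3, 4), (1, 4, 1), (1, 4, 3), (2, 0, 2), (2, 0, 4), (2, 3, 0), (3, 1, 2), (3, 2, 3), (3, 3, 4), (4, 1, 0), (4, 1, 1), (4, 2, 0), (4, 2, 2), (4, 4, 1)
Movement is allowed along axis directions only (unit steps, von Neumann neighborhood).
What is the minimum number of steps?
9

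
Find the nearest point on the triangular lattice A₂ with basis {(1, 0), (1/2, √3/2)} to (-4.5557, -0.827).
(-4.5, -0.866)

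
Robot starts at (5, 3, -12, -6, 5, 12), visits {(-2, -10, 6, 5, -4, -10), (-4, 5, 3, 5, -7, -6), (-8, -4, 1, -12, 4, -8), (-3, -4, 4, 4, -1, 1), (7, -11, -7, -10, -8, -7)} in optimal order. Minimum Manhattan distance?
191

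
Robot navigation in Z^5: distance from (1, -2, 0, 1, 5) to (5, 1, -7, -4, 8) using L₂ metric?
10.3923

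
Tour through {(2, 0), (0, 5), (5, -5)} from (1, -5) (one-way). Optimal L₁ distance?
19
(one optimal route: (1, -5) → (5, -5) → (2, 0) → (0, 5))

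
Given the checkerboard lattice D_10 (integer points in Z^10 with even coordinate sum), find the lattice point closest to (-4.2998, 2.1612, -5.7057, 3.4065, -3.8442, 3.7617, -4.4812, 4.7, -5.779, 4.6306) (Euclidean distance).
(-4, 2, -6, 3, -4, 4, -5, 5, -6, 5)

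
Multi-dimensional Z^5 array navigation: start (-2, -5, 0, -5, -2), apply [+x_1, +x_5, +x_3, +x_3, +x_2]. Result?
(-1, -4, 2, -5, -1)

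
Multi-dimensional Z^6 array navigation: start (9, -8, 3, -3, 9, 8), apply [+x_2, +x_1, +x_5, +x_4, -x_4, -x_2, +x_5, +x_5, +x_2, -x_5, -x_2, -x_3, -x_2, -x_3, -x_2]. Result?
(10, -10, 1, -3, 11, 8)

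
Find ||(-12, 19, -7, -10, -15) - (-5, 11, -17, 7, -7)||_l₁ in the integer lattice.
50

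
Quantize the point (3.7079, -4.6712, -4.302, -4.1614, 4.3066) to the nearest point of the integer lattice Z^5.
(4, -5, -4, -4, 4)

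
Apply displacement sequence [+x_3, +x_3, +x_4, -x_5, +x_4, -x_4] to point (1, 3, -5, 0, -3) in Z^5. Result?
(1, 3, -3, 1, -4)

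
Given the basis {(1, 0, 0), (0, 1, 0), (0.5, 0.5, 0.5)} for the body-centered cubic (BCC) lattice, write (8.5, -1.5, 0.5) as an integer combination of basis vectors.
8b₁ - 2b₂ + b₃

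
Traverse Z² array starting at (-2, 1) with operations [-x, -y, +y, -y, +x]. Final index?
(-2, 0)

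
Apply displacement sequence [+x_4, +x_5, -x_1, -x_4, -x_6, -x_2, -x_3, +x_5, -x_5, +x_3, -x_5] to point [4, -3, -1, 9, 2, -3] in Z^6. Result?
(3, -4, -1, 9, 2, -4)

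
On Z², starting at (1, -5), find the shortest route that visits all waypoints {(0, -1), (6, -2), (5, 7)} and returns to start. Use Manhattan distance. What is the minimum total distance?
36
(one optimal route: (1, -5) → (0, -1) → (5, 7) → (6, -2) → (1, -5))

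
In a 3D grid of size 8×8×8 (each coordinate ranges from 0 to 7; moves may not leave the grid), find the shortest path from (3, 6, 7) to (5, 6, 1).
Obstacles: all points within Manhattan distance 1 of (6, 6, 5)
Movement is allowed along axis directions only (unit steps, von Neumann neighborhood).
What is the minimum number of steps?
8
(one shortest path: (3, 6, 7) → (4, 6, 7) → (4, 6, 6) → (4, 6, 5) → (4, 6, 4) → (5, 6, 4) → (5, 6, 3) → (5, 6, 2) → (5, 6, 1))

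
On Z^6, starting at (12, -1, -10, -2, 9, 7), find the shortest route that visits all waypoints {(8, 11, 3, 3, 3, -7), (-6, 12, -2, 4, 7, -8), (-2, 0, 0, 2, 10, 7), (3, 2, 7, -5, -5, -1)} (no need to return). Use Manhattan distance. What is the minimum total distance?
134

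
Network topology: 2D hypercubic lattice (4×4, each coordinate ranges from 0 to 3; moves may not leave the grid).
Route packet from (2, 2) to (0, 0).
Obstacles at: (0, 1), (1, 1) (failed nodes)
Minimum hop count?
4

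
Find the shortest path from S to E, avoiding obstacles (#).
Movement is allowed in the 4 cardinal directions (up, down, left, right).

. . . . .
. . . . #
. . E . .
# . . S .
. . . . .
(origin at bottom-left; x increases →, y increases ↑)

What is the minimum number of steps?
2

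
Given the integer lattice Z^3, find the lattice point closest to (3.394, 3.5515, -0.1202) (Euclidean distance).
(3, 4, 0)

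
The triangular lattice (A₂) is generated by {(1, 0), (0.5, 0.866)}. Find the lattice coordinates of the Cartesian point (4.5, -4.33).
7b₁ - 5b₂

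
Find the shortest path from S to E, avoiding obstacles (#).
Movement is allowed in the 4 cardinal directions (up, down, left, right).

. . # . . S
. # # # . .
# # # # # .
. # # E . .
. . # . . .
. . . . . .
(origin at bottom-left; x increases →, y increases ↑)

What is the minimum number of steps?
5
(one shortest path: (5, 5) → (5, 4) → (5, 3) → (5, 2) → (4, 2) → (3, 2))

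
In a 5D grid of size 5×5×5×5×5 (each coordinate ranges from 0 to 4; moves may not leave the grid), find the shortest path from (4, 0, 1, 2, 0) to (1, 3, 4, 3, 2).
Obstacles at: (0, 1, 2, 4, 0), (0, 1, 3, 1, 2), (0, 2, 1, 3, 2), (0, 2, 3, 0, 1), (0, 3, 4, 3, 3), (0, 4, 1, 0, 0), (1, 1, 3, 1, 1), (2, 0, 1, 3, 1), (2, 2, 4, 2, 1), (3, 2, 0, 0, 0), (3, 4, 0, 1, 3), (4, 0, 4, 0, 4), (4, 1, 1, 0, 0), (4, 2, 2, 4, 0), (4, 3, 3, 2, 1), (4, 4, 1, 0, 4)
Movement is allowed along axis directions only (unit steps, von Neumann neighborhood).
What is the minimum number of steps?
12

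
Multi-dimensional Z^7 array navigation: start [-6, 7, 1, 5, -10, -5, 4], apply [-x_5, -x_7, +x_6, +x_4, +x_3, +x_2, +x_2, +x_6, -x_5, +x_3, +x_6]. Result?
(-6, 9, 3, 6, -12, -2, 3)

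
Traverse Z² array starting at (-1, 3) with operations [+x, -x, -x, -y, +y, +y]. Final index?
(-2, 4)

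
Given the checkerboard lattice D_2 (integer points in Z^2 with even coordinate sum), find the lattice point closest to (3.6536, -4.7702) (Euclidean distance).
(3, -5)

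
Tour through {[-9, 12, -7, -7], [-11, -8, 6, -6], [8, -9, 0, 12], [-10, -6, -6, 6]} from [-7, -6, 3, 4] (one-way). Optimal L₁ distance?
121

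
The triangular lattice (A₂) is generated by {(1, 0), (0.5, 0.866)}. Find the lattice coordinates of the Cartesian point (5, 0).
5b₁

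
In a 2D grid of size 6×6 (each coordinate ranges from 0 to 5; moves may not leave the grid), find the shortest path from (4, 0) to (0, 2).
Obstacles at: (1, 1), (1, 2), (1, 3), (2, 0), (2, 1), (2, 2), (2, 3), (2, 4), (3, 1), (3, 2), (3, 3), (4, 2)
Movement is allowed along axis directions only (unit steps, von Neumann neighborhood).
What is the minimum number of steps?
14
(one shortest path: (4, 0) → (5, 0) → (5, 1) → (5, 2) → (5, 3) → (4, 3) → (4, 4) → (3, 4) → (3, 5) → (2, 5) → (1, 5) → (0, 5) → (0, 4) → (0, 3) → (0, 2))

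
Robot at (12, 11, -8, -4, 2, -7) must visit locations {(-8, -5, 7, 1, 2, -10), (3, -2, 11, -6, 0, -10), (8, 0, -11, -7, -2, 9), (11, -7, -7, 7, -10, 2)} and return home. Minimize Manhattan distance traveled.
224
(one optimal route: (12, 11, -8, -4, 2, -7) → (3, -2, 11, -6, 0, -10) → (-8, -5, 7, 1, 2, -10) → (11, -7, -7, 7, -10, 2) → (8, 0, -11, -7, -2, 9) → (12, 11, -8, -4, 2, -7))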